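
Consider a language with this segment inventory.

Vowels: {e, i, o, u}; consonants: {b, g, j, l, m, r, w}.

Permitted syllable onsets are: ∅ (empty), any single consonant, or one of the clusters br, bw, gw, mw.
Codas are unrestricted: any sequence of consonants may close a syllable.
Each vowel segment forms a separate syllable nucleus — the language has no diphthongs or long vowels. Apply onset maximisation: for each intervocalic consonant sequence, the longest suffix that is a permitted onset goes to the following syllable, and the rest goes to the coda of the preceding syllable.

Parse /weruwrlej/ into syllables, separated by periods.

we.ruwr.lej

The vowels are e, u, e — 3 nuclei, so 3 syllables.
/e…u/ gap (V1→V2): /r/ → onset of the next syllable (single consonants are always licit onsets).
/u…e/ gap (V2→V3): /wrl/ splits as /wr/ + /l/ (/l/ is the longest suffix that is a licit onset).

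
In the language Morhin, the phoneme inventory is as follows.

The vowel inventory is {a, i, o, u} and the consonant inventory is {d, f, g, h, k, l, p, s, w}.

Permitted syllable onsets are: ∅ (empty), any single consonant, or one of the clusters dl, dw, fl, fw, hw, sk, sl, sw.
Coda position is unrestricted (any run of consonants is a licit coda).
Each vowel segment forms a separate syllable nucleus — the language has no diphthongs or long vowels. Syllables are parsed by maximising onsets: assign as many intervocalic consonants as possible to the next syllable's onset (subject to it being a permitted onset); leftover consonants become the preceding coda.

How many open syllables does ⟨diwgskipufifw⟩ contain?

2

Nuclei (vowels): i, i, u, i → 4 syllables.
Between /i/ (V1) and /i/ (V2): cluster /wgsk/ — the longest permitted-onset suffix is /sk/; onset = /sk/, preceding coda = /wg/.
Between /i/ (V2) and /u/ (V3): /p/ is a single consonant, so it becomes the next onset.
Between /u/ (V3) and /i/ (V4): /f/ is a single consonant, so it becomes the next onset.
So the parse is diwg.ski.pu.fifw.
Classifying each syllable: /diwg/ (closed), /ski/ (open), /pu/ (open), /fifw/ (closed).
Open syllables: 2.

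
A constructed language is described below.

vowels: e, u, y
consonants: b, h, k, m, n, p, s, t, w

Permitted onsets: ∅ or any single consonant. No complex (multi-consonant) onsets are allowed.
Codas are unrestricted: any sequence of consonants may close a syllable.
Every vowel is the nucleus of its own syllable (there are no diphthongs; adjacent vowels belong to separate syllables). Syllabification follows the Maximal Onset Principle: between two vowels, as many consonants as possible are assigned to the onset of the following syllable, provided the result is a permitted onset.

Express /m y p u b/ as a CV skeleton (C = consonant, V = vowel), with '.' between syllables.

Vowels present: y, u; each is a nucleus, giving 2 syllables.
/y…u/ gap (V1→V2): just /p/ — single C goes to the following onset.
Result: my.pub.
Mapping each syllable to C/V: /my/ → CV, /pub/ → CVC.

CV.CVC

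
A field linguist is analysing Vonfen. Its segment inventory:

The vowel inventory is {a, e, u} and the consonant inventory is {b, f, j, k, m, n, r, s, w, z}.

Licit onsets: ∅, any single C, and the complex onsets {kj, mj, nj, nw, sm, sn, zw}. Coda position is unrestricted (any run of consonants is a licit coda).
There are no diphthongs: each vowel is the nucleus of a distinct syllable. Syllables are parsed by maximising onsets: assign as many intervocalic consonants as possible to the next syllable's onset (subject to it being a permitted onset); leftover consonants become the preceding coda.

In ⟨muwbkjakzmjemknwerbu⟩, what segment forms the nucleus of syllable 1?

The vowels are u, a, e, e, u — 5 nuclei, so 5 syllables.
The first nucleus (vowel 1 from the left) is /u/.

u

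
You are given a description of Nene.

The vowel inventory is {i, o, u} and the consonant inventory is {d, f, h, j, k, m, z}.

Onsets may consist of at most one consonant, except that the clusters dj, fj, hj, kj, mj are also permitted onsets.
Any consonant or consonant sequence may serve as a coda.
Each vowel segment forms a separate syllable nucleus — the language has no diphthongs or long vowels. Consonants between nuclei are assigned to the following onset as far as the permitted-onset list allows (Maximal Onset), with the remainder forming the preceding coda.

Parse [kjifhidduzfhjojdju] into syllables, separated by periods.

kjif.hid.duzf.hjoj.dju

The vowels are i, i, u, o, u — 5 nuclei, so 5 syllables.
V1 /i/ – V2 /i/: cluster /fh/ — the longest permitted-onset suffix is /h/; onset = /h/, preceding coda = /f/.
V2 /i/ – V3 /u/: /dd/ splits as /d/ + /d/ (/d/ is the longest suffix that is a licit onset).
V3 /u/ – V4 /o/: /zfhj/; trying suffixes from longest down, /hj/ is the first permitted one, so coda /zf/ | onset /hj/.
V4 /o/ – V5 /u/: /jdj/ — longest licit onset from the right is /dj/, leaving /j/ as coda.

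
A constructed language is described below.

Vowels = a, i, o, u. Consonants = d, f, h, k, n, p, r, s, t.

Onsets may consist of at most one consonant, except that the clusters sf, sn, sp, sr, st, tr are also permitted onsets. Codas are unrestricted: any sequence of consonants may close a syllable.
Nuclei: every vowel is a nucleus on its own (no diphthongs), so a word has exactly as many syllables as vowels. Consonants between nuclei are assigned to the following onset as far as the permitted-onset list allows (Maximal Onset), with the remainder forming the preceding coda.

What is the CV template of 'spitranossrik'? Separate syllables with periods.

CCV.CCV.CVC.CCVC

The vowels are i, a, o, i — 4 nuclei, so 4 syllables.
σ1/σ2 boundary: cluster /tr/ — /tr/ is itself a permitted onset, so the whole cluster goes right; preceding coda = ∅.
σ2/σ3 boundary: /n/ → onset of the next syllable (single consonants are always licit onsets).
σ3/σ4 boundary: /ssr/ splits as /s/ + /sr/ (/sr/ is the longest suffix that is a licit onset).
Result: spi.tra.nos.srik.
Mapping each syllable to C/V: /spi/ → CCV, /tra/ → CCV, /nos/ → CVC, /srik/ → CCVC.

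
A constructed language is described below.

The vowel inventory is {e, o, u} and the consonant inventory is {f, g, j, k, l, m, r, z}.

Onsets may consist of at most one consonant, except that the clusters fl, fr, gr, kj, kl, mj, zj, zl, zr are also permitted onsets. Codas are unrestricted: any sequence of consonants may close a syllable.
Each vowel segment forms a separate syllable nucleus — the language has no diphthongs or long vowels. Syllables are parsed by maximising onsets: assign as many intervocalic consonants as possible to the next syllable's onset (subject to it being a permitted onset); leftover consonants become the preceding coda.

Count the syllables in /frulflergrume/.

Nuclei (vowels): u, e, u, e → 4 syllables.

4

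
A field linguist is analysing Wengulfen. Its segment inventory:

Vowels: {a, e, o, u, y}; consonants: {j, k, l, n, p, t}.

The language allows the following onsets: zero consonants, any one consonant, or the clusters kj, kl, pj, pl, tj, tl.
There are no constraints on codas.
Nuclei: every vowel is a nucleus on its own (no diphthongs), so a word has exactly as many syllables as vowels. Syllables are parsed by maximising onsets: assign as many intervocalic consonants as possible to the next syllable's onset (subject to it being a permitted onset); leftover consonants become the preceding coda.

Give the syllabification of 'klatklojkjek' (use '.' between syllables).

The vowels are a, o, e — 3 nuclei, so 3 syllables.
V1 /a/ – V2 /o/: /tkl/ splits as /t/ + /kl/ (/kl/ is the longest suffix that is a licit onset).
V2 /o/ – V3 /e/: /jkj/ — longest licit onset from the right is /kj/, leaving /j/ as coda.

klat.kloj.kjek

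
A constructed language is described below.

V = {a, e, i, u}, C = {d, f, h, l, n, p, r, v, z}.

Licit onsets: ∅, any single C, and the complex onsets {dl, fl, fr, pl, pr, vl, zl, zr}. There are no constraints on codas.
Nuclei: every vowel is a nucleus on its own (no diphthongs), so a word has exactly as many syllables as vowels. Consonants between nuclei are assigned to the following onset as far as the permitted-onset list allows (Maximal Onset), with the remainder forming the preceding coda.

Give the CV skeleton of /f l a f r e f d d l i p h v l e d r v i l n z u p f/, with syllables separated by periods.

CCV.CCVCC.CCVCC.CCVCC.CVCC.CVCC

Nuclei (vowels): a, e, i, e, i, u → 6 syllables.
Between /a/ (V1) and /e/ (V2): /fr/ is a licit onset in full, so it all attaches to the next syllable.
Between /e/ (V2) and /i/ (V3): cluster /fddl/ — the longest permitted-onset suffix is /dl/; onset = /dl/, preceding coda = /fd/.
Between /i/ (V3) and /e/ (V4): /phvl/ splits as /ph/ + /vl/ (/vl/ is the longest suffix that is a licit onset).
Between /e/ (V4) and /i/ (V5): /drv/ — longest licit onset from the right is /v/, leaving /dr/ as coda.
Between /i/ (V5) and /u/ (V6): /lnz/ — longest licit onset from the right is /z/, leaving /ln/ as coda.
Putting it together: fla.frefd.dliph.vledr.viln.zupf.
Mapping each syllable to C/V: /fla/ → CCV, /frefd/ → CCVCC, /dliph/ → CCVCC, /vledr/ → CCVCC, /viln/ → CVCC, /zupf/ → CVCC.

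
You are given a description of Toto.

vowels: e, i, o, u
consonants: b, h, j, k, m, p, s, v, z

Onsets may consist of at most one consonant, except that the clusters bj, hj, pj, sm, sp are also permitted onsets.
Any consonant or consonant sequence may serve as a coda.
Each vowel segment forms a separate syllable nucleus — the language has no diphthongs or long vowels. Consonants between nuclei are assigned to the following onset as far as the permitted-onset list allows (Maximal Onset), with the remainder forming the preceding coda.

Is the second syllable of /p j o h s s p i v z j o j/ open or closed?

closed

Vowels present: o, i, o; each is a nucleus, giving 3 syllables.
σ1/σ2 boundary: /hssp/ — longest licit onset from the right is /sp/, leaving /hs/ as coda.
σ2/σ3 boundary: /vzj/ splits as /vz/ + /j/ (/j/ is the longest suffix that is a licit onset).
So the parse is pjohs.spivz.joj.
Syllable 2 is /spivz/ with coda /vz/, so it is closed.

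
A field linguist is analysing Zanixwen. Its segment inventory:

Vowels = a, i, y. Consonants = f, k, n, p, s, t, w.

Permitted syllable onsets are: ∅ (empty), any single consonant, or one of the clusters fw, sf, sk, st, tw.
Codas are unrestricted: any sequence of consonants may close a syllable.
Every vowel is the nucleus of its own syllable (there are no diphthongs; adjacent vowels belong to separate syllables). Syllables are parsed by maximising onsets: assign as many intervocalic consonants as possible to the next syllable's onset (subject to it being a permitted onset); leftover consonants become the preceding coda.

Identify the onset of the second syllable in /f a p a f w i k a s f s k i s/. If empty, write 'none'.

p

Vowels present: a, a, i, a, i; each is a nucleus, giving 5 syllables.
/a…a/ gap (V1→V2): /p/ is a single consonant, so it becomes the next onset.
/a…i/ gap (V2→V3): /fw/ is a licit onset in full, so it all attaches to the next syllable.
/i…a/ gap (V3→V4): /k/ is a single consonant, so it becomes the next onset.
/a…i/ gap (V4→V5): /sfsk/ — longest licit onset from the right is /sk/, leaving /sf/ as coda.
Putting it together: fa.pa.fwi.kasf.skis.
Syllable 2 is /pa/: onset /p/, nucleus /a/, coda ∅.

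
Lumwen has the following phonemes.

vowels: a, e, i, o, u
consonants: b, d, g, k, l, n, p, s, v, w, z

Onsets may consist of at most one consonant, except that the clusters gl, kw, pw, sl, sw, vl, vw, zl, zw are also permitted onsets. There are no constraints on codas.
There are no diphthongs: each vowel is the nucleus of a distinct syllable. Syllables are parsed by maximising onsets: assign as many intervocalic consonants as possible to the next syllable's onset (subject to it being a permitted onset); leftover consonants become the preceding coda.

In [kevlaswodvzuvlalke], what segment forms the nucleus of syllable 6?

e

Nuclei (vowels): e, a, o, u, a, e → 6 syllables.
The sixth nucleus (vowel 6 from the left) is /e/.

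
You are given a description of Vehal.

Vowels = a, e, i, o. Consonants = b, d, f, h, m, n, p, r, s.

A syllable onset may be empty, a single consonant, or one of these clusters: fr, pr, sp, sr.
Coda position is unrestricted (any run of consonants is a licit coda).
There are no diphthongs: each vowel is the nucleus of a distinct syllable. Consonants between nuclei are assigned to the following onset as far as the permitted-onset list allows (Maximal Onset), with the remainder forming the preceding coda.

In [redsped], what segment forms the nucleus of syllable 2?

The vowels are e, e — 2 nuclei, so 2 syllables.
The second nucleus (vowel 2 from the left) is /e/.

e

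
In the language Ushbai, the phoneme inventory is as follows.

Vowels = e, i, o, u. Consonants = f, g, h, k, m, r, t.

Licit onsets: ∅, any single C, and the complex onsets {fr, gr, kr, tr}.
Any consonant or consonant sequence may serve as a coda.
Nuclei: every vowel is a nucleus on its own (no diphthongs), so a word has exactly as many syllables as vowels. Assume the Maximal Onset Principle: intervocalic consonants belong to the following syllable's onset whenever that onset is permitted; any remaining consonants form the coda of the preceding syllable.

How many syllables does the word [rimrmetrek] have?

The vowels are i, e, e — 3 nuclei, so 3 syllables.

3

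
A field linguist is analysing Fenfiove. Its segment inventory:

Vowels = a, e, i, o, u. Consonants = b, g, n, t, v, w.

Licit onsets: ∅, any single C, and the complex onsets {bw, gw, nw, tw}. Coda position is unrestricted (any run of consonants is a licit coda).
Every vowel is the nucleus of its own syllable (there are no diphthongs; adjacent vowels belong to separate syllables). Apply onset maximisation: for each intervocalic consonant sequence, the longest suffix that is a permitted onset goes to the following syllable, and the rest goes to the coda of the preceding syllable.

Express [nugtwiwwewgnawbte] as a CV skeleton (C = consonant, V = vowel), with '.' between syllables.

The vowels are u, i, e, a, e — 5 nuclei, so 5 syllables.
V1 /u/ – V2 /i/: /gtw/ — longest licit onset from the right is /tw/, leaving /g/ as coda.
V2 /i/ – V3 /e/: cluster /ww/ — the longest permitted-onset suffix is /w/; onset = /w/, preceding coda = /w/.
V3 /e/ – V4 /a/: cluster /wgn/ — the longest permitted-onset suffix is /n/; onset = /n/, preceding coda = /wg/.
V4 /a/ – V5 /e/: cluster /wbt/ — the longest permitted-onset suffix is /t/; onset = /t/, preceding coda = /wb/.
Syllabification: nug.twiw.wewg.nawb.te.
Mapping each syllable to C/V: /nug/ → CVC, /twiw/ → CCVC, /wewg/ → CVCC, /nawb/ → CVCC, /te/ → CV.

CVC.CCVC.CVCC.CVCC.CV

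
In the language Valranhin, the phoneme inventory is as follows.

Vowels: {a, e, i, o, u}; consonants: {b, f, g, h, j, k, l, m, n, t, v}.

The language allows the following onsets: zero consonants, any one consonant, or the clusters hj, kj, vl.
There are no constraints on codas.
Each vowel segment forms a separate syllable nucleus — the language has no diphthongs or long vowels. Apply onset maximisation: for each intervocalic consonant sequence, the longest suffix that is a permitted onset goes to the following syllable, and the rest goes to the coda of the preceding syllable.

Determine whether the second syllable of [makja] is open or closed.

Nuclei (vowels): a, a → 2 syllables.
V1 /a/ – V2 /a/: /kj/ is a licit onset in full, so it all attaches to the next syllable.
Result: ma.kja.
Syllable 2 is /kja/; it ends in its nucleus with no coda, so it is open.

open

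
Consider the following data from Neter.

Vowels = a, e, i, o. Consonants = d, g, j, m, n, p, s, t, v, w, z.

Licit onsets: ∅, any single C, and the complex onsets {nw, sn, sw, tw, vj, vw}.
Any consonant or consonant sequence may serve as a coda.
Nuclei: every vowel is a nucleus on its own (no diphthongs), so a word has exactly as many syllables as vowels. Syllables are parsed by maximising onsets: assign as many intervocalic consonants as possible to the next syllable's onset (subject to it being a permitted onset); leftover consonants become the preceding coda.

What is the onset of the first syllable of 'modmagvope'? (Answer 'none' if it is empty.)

Vowels present: o, a, o, e; each is a nucleus, giving 4 syllables.
Between /o/ (V1) and /a/ (V2): /dm/ splits as /d/ + /m/ (/m/ is the longest suffix that is a licit onset).
Between /a/ (V2) and /o/ (V3): cluster /gv/ — the longest permitted-onset suffix is /v/; onset = /v/, preceding coda = /g/.
Between /o/ (V3) and /e/ (V4): /p/ is a single consonant, so it becomes the next onset.
Putting it together: mod.mag.vo.pe.
Syllable 1 is /mod/: onset /m/, nucleus /o/, coda /d/.

m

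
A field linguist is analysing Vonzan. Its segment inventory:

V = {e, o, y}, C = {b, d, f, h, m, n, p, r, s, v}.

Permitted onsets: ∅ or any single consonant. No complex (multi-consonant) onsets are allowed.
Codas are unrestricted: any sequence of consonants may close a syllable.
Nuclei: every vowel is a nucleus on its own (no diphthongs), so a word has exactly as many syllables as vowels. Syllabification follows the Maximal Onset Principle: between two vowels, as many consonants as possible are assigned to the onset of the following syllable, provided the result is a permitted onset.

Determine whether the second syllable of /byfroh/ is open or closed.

closed

Vowels present: y, o; each is a nucleus, giving 2 syllables.
V1 /y/ – V2 /o/: /fr/ — longest licit onset from the right is /r/, leaving /f/ as coda.
So the parse is byf.roh.
Syllable 2 is /roh/ with coda /h/, so it is closed.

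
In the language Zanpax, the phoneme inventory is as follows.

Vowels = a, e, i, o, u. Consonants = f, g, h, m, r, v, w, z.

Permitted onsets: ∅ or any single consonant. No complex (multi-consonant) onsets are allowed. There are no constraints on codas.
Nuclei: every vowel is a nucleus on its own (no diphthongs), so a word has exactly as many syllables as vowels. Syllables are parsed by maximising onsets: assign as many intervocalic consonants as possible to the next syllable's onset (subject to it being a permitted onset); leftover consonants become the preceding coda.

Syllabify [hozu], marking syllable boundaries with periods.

ho.zu

Vowels present: o, u; each is a nucleus, giving 2 syllables.
/o…u/ gap (V1→V2): /z/ → onset of the next syllable (single consonants are always licit onsets).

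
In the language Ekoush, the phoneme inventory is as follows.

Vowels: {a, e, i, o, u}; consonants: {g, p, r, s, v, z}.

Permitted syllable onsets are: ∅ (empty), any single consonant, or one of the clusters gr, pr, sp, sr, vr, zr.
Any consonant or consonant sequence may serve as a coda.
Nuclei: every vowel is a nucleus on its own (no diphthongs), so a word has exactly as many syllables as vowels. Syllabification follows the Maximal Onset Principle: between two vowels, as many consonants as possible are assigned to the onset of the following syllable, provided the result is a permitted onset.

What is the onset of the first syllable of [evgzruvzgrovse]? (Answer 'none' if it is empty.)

Vowels present: e, u, o, e; each is a nucleus, giving 4 syllables.
/e…u/ gap (V1→V2): cluster /vgzr/ — the longest permitted-onset suffix is /zr/; onset = /zr/, preceding coda = /vg/.
/u…o/ gap (V2→V3): /vzgr/ — longest licit onset from the right is /gr/, leaving /vz/ as coda.
/o…e/ gap (V3→V4): cluster /vs/ — the longest permitted-onset suffix is /s/; onset = /s/, preceding coda = /v/.
Putting it together: evg.zruvz.grov.se.
Syllable 1 is /evg/: onset ∅, nucleus /e/, coda /vg/.

none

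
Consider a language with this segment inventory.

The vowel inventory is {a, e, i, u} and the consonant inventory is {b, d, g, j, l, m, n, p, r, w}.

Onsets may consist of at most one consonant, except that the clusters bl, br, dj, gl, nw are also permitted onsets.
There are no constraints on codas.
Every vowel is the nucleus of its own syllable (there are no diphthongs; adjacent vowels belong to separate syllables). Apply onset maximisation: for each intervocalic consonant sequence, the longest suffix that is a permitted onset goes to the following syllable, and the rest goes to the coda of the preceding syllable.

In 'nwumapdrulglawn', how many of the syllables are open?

The vowels are u, a, u, a — 4 nuclei, so 4 syllables.
/u…a/ gap (V1→V2): /m/ → onset of the next syllable (single consonants are always licit onsets).
/a…u/ gap (V2→V3): cluster /pdr/ — the longest permitted-onset suffix is /r/; onset = /r/, preceding coda = /pd/.
/u…a/ gap (V3→V4): /lgl/ splits as /l/ + /gl/ (/gl/ is the longest suffix that is a licit onset).
Putting it together: nwu.mapd.rul.glawn.
Classifying each syllable: /nwu/ (open), /mapd/ (closed), /rul/ (closed), /glawn/ (closed).
Open syllables: 1.

1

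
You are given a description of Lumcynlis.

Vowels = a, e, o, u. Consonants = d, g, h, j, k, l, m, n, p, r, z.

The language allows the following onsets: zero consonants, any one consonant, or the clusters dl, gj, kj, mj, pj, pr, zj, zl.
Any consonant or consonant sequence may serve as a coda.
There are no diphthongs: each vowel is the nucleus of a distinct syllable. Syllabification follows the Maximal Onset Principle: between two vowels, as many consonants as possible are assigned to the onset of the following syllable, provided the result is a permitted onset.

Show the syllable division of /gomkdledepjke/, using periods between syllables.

gomk.dle.depj.ke

Nuclei (vowels): o, e, e, e → 4 syllables.
Between /o/ (V1) and /e/ (V2): /mkdl/; trying suffixes from longest down, /dl/ is the first permitted one, so coda /mk/ | onset /dl/.
Between /e/ (V2) and /e/ (V3): /d/ → onset of the next syllable (single consonants are always licit onsets).
Between /e/ (V3) and /e/ (V4): /pjk/ splits as /pj/ + /k/ (/k/ is the longest suffix that is a licit onset).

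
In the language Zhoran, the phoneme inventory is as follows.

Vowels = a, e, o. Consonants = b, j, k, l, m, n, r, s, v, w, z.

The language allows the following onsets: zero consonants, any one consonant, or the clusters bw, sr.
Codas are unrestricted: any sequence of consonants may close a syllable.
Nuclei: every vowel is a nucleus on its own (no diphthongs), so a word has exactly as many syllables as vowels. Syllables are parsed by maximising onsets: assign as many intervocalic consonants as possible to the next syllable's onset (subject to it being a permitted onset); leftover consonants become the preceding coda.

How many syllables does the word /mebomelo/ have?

Vowels present: e, o, e, o; each is a nucleus, giving 4 syllables.

4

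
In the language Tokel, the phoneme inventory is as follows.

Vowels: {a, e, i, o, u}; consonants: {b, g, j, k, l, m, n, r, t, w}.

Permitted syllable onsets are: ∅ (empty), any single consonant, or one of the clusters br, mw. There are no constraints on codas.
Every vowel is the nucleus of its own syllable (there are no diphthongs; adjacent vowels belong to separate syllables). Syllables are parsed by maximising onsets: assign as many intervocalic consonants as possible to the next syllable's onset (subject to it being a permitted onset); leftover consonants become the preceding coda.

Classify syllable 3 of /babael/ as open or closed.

closed

Vowels present: a, a, e; each is a nucleus, giving 3 syllables.
/a…a/ gap (V1→V2): just /b/ — single C goes to the following onset.
/a…e/ gap (V2→V3): nothing intervenes; syllable break is V.V.
So the parse is ba.ba.el.
Syllable 3 is /el/ with coda /l/, so it is closed.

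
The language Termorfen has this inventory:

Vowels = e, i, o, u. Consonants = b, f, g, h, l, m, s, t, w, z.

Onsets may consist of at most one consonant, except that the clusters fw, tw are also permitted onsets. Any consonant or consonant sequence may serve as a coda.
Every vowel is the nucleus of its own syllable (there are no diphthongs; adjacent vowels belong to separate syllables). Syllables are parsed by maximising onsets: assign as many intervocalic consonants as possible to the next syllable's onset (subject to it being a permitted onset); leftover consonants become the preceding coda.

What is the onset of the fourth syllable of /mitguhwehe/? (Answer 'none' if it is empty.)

h

The vowels are i, u, e, e — 4 nuclei, so 4 syllables.
σ1/σ2 boundary: cluster /tg/ — the longest permitted-onset suffix is /g/; onset = /g/, preceding coda = /t/.
σ2/σ3 boundary: /hw/; trying suffixes from longest down, /w/ is the first permitted one, so coda /h/ | onset /w/.
σ3/σ4 boundary: just /h/ — single C goes to the following onset.
Result: mit.guh.we.he.
Syllable 4 is /he/: onset /h/, nucleus /e/, coda ∅.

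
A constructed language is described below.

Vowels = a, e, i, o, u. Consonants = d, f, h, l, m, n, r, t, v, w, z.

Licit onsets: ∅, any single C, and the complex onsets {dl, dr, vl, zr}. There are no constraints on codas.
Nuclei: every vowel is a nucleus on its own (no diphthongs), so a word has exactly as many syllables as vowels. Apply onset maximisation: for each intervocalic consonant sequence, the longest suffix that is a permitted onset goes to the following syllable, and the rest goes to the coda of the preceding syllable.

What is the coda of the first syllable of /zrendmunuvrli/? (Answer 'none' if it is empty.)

nd

Nuclei (vowels): e, u, u, i → 4 syllables.
σ1/σ2 boundary: cluster /ndm/ — the longest permitted-onset suffix is /m/; onset = /m/, preceding coda = /nd/.
σ2/σ3 boundary: just /n/ — single C goes to the following onset.
σ3/σ4 boundary: /vrl/ splits as /vr/ + /l/ (/l/ is the longest suffix that is a licit onset).
Syllabification: zrend.mu.nuvr.li.
Syllable 1 is /zrend/: onset /zr/, nucleus /e/, coda /nd/.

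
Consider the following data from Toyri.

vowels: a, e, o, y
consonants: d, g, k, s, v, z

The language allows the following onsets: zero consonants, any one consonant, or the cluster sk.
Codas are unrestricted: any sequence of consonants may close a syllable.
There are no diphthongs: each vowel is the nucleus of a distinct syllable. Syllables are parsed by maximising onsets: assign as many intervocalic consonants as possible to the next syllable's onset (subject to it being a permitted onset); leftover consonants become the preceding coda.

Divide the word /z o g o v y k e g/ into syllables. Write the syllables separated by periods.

The vowels are o, o, y, e — 4 nuclei, so 4 syllables.
Between /o/ (V1) and /o/ (V2): just /g/ — single C goes to the following onset.
Between /o/ (V2) and /y/ (V3): /v/ is a single consonant, so it becomes the next onset.
Between /y/ (V3) and /e/ (V4): /k/ → onset of the next syllable (single consonants are always licit onsets).

zo.go.vy.keg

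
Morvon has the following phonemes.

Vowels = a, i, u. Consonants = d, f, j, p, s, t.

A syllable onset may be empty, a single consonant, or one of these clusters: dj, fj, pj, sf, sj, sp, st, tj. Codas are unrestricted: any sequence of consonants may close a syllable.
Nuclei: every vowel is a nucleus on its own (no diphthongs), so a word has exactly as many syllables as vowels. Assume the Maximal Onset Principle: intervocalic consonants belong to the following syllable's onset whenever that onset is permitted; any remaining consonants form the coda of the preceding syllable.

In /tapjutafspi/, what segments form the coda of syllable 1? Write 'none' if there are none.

Nuclei (vowels): a, u, a, i → 4 syllables.
V1 /a/ – V2 /u/: cluster /pj/ — /pj/ is itself a permitted onset, so the whole cluster goes right; preceding coda = ∅.
V2 /u/ – V3 /a/: just /t/ — single C goes to the following onset.
V3 /a/ – V4 /i/: cluster /fsp/ — the longest permitted-onset suffix is /sp/; onset = /sp/, preceding coda = /f/.
Putting it together: ta.pju.taf.spi.
Syllable 1 is /ta/: onset /t/, nucleus /a/, coda ∅.

none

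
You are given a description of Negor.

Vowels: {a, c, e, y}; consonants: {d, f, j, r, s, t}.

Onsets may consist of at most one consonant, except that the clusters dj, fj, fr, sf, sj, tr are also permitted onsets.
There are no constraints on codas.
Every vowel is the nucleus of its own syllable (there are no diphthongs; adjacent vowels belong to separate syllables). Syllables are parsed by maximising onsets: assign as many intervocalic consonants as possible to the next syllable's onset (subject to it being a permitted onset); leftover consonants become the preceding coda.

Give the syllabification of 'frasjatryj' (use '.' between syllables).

Nuclei (vowels): a, a, y → 3 syllables.
σ1/σ2 boundary: /sj/ is a licit onset in full, so it all attaches to the next syllable.
σ2/σ3 boundary: /tr/ is a licit onset in full, so it all attaches to the next syllable.

fra.sja.tryj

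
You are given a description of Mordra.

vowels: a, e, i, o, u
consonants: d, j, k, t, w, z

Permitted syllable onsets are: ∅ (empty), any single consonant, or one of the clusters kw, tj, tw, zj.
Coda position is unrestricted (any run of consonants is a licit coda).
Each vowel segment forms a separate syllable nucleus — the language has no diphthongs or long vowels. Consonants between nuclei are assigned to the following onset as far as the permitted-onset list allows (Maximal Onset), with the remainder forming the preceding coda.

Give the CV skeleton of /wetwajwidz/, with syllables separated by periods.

Vowels present: e, a, i; each is a nucleus, giving 3 syllables.
Between /e/ (V1) and /a/ (V2): /tw/ is a licit onset in full, so it all attaches to the next syllable.
Between /a/ (V2) and /i/ (V3): /jw/ — longest licit onset from the right is /w/, leaving /j/ as coda.
Putting it together: we.twaj.widz.
Mapping each syllable to C/V: /we/ → CV, /twaj/ → CCVC, /widz/ → CVCC.

CV.CCVC.CVCC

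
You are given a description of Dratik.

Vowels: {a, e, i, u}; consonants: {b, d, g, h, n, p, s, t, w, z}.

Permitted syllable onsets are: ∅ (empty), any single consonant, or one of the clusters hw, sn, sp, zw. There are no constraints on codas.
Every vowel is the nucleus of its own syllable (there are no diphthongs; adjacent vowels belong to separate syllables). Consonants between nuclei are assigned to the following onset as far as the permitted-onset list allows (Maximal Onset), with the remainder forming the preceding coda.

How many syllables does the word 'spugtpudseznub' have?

Nuclei (vowels): u, u, e, u → 4 syllables.

4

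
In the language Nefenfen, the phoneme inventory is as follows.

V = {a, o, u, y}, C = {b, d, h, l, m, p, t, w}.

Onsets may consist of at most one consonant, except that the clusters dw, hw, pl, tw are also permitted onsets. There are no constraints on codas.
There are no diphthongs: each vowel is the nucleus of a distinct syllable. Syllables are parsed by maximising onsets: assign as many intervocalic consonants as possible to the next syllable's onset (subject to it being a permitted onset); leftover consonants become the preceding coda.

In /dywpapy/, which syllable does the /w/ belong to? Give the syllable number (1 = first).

1

Vowels present: y, a, y; each is a nucleus, giving 3 syllables.
/y…a/ gap (V1→V2): /wp/ splits as /w/ + /p/ (/p/ is the longest suffix that is a licit onset).
/a…y/ gap (V2→V3): /p/ → onset of the next syllable (single consonants are always licit onsets).
Syllabification: dyw.pa.py.
The /w/ is in the coda of syllable 1 (/dyw/).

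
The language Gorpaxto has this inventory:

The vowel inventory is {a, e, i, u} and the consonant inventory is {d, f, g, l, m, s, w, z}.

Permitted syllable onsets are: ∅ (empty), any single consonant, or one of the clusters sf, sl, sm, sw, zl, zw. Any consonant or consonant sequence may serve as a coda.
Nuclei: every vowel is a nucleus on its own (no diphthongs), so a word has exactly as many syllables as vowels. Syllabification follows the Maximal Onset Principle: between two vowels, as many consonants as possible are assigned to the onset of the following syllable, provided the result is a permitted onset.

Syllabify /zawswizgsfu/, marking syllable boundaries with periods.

The vowels are a, i, u — 3 nuclei, so 3 syllables.
Between /a/ (V1) and /i/ (V2): cluster /wsw/ — the longest permitted-onset suffix is /sw/; onset = /sw/, preceding coda = /w/.
Between /i/ (V2) and /u/ (V3): /zgsf/ splits as /zg/ + /sf/ (/sf/ is the longest suffix that is a licit onset).

zaw.swizg.sfu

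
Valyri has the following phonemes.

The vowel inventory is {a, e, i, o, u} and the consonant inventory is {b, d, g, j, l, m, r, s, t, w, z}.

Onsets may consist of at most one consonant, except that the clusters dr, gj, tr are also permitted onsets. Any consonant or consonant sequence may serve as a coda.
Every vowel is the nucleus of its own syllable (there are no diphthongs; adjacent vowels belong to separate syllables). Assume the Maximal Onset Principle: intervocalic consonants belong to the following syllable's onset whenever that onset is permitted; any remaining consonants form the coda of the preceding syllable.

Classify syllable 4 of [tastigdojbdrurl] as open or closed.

closed

The vowels are a, i, o, u — 4 nuclei, so 4 syllables.
σ1/σ2 boundary: /st/ splits as /s/ + /t/ (/t/ is the longest suffix that is a licit onset).
σ2/σ3 boundary: /gd/ — longest licit onset from the right is /d/, leaving /g/ as coda.
σ3/σ4 boundary: cluster /jbdr/ — the longest permitted-onset suffix is /dr/; onset = /dr/, preceding coda = /jb/.
Result: tas.tig.dojb.drurl.
Syllable 4 is /drurl/ with coda /rl/, so it is closed.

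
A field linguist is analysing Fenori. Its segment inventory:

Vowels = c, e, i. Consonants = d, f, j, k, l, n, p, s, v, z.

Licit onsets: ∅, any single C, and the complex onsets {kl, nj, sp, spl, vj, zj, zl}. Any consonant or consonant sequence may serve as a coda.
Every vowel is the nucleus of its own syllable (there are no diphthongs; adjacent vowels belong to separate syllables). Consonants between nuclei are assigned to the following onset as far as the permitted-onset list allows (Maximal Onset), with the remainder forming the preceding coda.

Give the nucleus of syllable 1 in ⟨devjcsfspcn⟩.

e

Vowels present: e, c, c; each is a nucleus, giving 3 syllables.
The first nucleus (vowel 1 from the left) is /e/.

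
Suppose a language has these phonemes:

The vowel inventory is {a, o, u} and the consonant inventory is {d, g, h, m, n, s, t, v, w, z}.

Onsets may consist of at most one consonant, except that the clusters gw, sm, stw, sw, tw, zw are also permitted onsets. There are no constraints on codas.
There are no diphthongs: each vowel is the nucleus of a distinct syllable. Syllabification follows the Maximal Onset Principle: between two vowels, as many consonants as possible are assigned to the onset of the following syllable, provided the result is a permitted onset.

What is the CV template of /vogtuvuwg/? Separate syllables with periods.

Vowels present: o, u, u; each is a nucleus, giving 3 syllables.
Between /o/ (V1) and /u/ (V2): cluster /gt/ — the longest permitted-onset suffix is /t/; onset = /t/, preceding coda = /g/.
Between /u/ (V2) and /u/ (V3): /v/ → onset of the next syllable (single consonants are always licit onsets).
Syllabification: vog.tu.vuwg.
Mapping each syllable to C/V: /vog/ → CVC, /tu/ → CV, /vuwg/ → CVCC.

CVC.CV.CVCC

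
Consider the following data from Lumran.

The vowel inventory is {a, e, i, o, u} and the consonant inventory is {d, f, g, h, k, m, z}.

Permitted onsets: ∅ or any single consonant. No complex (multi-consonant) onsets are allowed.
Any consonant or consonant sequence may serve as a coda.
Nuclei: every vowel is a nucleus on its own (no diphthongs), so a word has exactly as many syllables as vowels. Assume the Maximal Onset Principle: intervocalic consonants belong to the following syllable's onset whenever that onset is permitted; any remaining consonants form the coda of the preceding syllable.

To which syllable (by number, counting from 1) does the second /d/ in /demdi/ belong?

2

Nuclei (vowels): e, i → 2 syllables.
Between /e/ (V1) and /i/ (V2): cluster /md/ — the longest permitted-onset suffix is /d/; onset = /d/, preceding coda = /m/.
Result: dem.di.
The second /d/ is in the onset of syllable 2 (/di/).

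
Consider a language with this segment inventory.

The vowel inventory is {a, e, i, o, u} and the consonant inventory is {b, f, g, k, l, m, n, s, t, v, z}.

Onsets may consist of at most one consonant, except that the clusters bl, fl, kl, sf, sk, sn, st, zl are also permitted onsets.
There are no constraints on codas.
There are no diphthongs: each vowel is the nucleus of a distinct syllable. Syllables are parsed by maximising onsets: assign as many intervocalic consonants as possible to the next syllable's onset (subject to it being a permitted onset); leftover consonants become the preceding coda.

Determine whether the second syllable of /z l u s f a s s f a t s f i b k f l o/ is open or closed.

closed

Nuclei (vowels): u, a, a, i, o → 5 syllables.
/u…a/ gap (V1→V2): /sf/ is a licit onset in full, so it all attaches to the next syllable.
/a…a/ gap (V2→V3): /ssf/ splits as /s/ + /sf/ (/sf/ is the longest suffix that is a licit onset).
/a…i/ gap (V3→V4): cluster /tsf/ — the longest permitted-onset suffix is /sf/; onset = /sf/, preceding coda = /t/.
/i…o/ gap (V4→V5): /bkfl/ — longest licit onset from the right is /fl/, leaving /bk/ as coda.
Result: zlu.sfas.sfat.sfibk.flo.
Syllable 2 is /sfas/ with coda /s/, so it is closed.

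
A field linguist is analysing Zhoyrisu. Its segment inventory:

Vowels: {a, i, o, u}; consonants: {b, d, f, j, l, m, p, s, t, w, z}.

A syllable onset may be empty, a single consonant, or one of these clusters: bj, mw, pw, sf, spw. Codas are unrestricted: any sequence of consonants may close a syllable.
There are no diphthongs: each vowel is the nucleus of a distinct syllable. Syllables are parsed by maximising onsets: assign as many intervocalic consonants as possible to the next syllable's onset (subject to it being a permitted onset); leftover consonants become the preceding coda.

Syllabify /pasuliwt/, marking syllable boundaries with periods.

The vowels are a, u, i — 3 nuclei, so 3 syllables.
σ1/σ2 boundary: /s/ is a single consonant, so it becomes the next onset.
σ2/σ3 boundary: /l/ → onset of the next syllable (single consonants are always licit onsets).

pa.su.liwt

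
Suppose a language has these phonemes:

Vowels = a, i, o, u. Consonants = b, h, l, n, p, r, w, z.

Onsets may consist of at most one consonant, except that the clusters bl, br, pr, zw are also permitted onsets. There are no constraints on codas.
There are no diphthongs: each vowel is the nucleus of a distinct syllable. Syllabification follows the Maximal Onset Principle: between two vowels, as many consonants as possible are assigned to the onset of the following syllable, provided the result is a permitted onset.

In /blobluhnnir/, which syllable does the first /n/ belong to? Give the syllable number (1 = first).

The vowels are o, u, i — 3 nuclei, so 3 syllables.
σ1/σ2 boundary: /bl/ is a licit onset in full, so it all attaches to the next syllable.
σ2/σ3 boundary: /hnn/ splits as /hn/ + /n/ (/n/ is the longest suffix that is a licit onset).
So the parse is blo.bluhn.nir.
The first /n/ is in the coda of syllable 2 (/bluhn/).

2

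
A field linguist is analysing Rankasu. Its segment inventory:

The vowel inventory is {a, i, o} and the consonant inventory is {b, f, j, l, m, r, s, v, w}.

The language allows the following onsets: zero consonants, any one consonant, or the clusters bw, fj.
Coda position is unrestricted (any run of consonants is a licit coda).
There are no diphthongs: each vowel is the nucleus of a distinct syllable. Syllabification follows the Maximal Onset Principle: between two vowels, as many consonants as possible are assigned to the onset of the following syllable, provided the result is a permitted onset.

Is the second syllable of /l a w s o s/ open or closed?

closed

Nuclei (vowels): a, o → 2 syllables.
/a…o/ gap (V1→V2): /ws/; trying suffixes from longest down, /s/ is the first permitted one, so coda /w/ | onset /s/.
Putting it together: law.sos.
Syllable 2 is /sos/ with coda /s/, so it is closed.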